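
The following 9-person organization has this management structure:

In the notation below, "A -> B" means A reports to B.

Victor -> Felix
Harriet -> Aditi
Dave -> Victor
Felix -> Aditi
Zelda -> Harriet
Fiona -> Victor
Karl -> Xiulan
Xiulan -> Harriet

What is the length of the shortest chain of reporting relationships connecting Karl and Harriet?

Karl is in Harriet's organization: the chain from Karl up to Harriet is Karl → Xiulan → Harriet, which is 2 links.

2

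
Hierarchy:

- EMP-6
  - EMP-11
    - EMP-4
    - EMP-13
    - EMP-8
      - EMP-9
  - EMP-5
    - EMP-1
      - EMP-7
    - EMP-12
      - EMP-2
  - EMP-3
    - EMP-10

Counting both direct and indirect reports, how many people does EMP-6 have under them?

12

EMP-6 directly manages EMP-11, EMP-5, EMP-3. Under EMP-11: EMP-8, EMP-9, EMP-13, EMP-4 (4). Under EMP-5: EMP-12, EMP-2, EMP-1, EMP-7 (4). Under EMP-3: EMP-10 (1). So EMP-6's organization is 3 direct reports plus everyone under them: 5 + 5 + 2 = 12.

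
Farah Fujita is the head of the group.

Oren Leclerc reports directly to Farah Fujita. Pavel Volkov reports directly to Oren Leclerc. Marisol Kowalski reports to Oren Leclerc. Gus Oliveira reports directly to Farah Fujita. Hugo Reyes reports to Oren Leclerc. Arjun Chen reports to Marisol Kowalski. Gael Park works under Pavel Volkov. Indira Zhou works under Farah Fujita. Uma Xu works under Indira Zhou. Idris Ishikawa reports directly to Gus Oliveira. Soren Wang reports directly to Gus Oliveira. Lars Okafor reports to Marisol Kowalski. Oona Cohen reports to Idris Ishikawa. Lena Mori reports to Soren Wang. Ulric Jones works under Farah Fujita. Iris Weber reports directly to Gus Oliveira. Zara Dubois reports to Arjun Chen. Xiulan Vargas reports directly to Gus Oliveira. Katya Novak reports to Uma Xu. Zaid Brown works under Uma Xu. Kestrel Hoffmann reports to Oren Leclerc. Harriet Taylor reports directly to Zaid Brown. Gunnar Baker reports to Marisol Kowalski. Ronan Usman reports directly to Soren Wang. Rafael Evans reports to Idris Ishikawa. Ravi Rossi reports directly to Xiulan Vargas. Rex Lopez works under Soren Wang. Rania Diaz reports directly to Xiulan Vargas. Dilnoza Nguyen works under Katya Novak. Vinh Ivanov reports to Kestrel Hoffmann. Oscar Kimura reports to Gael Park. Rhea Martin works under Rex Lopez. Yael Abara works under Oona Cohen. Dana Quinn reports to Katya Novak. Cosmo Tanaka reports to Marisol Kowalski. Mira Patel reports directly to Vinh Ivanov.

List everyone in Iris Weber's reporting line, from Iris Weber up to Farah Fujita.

Iris Weber -> Gus Oliveira -> Farah Fujita

Iris Weber reports to Gus Oliveira. Gus Oliveira reports to Farah Fujita. Farah Fujita is at the top.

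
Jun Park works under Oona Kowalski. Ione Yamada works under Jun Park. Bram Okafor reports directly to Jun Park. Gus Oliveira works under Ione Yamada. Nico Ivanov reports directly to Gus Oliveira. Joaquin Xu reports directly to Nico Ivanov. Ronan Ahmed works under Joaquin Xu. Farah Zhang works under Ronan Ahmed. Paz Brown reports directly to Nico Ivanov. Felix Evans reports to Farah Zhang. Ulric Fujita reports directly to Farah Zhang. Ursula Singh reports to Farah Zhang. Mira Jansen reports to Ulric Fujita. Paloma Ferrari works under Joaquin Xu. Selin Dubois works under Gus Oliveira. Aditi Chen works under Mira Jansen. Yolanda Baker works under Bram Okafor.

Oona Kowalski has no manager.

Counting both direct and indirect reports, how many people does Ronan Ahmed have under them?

6

Ronan Ahmed directly manages Farah Zhang. Under Farah Zhang: Ursula Singh, Ulric Fujita, Mira Jansen, Aditi Chen, Felix Evans (5). That's 6 in total.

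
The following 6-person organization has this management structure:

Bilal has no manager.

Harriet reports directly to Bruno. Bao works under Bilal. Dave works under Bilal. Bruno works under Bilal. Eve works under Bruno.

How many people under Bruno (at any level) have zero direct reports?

2

The people in Bruno's organization with no one reporting to them are Harriet, Eve. That is 2.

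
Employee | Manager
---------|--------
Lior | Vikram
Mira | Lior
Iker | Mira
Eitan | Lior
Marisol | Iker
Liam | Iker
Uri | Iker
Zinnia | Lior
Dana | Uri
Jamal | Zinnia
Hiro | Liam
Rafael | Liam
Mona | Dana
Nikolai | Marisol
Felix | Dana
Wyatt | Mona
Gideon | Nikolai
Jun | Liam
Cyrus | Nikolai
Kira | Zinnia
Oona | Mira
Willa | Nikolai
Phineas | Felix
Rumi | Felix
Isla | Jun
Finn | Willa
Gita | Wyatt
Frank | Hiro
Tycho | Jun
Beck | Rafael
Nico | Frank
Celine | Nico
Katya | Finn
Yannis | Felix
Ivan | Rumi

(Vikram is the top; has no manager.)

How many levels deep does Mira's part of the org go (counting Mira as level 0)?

6

The longest chain under Mira runs Mira → Iker → Uri → Dana → Felix → Rumi → Ivan, which is 6 levels below Mira.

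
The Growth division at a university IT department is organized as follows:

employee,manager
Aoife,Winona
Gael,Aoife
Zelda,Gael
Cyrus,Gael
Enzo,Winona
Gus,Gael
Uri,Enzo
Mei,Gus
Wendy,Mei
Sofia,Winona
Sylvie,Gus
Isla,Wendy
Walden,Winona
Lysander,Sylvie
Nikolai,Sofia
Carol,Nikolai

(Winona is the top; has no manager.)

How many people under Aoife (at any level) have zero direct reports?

The people in Aoife's organization with no one reporting to them are Lysander, Isla, Cyrus, Zelda. That is 4.

4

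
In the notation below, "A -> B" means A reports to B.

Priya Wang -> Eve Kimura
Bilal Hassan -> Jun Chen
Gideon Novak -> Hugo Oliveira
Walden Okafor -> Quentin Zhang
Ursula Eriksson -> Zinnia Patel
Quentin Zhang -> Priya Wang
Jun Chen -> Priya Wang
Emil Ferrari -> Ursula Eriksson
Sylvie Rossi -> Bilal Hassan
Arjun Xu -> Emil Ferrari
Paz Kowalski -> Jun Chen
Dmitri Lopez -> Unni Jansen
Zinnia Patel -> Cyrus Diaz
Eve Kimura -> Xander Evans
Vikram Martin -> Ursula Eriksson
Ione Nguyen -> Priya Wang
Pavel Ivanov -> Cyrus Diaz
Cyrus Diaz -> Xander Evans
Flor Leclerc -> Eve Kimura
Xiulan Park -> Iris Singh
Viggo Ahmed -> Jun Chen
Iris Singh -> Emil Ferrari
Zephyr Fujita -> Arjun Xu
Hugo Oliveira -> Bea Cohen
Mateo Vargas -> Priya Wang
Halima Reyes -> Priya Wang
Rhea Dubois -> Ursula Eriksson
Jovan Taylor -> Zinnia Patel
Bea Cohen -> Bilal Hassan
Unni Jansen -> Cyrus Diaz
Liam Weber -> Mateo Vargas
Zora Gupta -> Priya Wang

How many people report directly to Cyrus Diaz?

3

Cyrus Diaz directly manages Zinnia Patel, Unni Jansen, Pavel Ivanov. That is 3 direct reports.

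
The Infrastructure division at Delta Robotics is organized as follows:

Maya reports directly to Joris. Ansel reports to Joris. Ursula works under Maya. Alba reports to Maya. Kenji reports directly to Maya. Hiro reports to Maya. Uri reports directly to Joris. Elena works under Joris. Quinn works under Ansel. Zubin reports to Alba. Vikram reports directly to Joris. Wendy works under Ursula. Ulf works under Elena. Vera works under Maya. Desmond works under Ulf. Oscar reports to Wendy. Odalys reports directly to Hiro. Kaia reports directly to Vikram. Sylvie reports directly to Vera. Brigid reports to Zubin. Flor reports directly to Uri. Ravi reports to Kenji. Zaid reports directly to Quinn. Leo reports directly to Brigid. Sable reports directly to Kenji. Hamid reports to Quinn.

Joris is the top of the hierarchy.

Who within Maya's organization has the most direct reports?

Maya

Direct-report counts within Maya's organization: Maya has 5; Vera has 1; Hiro has 1; Kenji has 2; Alba has 1; Zubin has 1; Brigid has 1; Ursula has 1; Wendy has 1. The largest is 5, held by Maya.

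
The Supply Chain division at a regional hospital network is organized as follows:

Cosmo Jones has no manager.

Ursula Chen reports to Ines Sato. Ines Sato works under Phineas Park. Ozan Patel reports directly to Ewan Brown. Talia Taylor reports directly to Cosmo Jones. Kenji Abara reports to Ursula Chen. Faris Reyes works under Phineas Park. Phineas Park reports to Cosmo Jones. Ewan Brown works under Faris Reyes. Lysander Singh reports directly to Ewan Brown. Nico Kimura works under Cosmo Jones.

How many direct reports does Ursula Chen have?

1

Ursula Chen directly manages Kenji Abara. That is 1 direct report.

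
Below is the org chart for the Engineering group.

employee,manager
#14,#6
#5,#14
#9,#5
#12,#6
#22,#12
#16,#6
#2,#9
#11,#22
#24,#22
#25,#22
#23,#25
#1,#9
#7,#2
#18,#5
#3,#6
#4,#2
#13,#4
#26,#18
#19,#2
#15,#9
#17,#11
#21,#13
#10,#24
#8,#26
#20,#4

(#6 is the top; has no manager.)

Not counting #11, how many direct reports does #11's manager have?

#11 reports to #22. #22's other direct reports are #24, #25 — 2 peers.

2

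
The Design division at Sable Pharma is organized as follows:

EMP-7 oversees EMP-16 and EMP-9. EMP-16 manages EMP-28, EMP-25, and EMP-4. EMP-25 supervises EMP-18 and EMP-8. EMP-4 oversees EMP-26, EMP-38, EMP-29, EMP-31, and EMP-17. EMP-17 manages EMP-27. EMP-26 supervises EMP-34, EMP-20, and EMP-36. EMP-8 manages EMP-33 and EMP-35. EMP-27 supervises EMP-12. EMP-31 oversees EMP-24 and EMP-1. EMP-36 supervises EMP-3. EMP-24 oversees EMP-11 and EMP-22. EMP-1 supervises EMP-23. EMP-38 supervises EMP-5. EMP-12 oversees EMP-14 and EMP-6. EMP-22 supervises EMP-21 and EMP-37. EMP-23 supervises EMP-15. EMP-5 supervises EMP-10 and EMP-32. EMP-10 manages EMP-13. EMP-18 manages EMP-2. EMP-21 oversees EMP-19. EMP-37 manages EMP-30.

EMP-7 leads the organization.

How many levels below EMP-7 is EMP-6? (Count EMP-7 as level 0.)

Chain from EMP-6 up to EMP-7: EMP-6 → EMP-12 → EMP-27 → EMP-17 → EMP-4 → EMP-16 → EMP-7. That is 6 steps up, so EMP-6 is 6 levels below EMP-7.

6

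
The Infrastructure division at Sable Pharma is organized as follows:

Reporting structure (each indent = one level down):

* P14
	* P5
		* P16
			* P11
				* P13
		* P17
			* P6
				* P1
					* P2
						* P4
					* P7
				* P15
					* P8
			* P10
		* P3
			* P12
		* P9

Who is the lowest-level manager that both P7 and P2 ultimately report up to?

P7's chain of managers is P1, P6, P17, P5, P14. P2's chain of managers is P1, P6, P17, P5, P14. The first manager that appears in both chains is P1.

P1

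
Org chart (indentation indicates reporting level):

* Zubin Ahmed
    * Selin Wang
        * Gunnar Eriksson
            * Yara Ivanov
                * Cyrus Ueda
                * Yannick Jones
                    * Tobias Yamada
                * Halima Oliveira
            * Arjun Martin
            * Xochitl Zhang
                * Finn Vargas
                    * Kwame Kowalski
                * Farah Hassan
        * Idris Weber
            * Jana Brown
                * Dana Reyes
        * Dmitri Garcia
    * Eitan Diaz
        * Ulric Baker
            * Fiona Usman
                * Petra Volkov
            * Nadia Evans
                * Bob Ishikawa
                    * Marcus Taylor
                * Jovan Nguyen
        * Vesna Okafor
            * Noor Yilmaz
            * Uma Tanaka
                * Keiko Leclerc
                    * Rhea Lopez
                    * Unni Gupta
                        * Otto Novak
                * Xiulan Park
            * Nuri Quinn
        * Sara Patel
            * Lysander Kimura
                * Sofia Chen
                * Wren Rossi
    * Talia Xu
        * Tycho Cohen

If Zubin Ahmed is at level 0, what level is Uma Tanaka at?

3

Chain from Uma Tanaka up to Zubin Ahmed: Uma Tanaka → Vesna Okafor → Eitan Diaz → Zubin Ahmed. That is 3 steps up, so Uma Tanaka is 3 levels below Zubin Ahmed.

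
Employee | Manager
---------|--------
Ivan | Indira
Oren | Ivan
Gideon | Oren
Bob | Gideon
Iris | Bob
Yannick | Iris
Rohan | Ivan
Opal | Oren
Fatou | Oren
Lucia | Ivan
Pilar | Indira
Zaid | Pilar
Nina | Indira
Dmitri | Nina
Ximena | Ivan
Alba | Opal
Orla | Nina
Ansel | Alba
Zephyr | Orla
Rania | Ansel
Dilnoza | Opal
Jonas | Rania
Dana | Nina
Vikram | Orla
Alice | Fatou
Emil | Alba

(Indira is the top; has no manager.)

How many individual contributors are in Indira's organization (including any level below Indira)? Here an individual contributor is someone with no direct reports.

The people in Indira's organization with no one reporting to them are Dana, Vikram, Zephyr, Dmitri, Zaid, Ximena, Lucia, Rohan, Alice, Dilnoza, Emil, Jonas, Yannick. That is 13.

13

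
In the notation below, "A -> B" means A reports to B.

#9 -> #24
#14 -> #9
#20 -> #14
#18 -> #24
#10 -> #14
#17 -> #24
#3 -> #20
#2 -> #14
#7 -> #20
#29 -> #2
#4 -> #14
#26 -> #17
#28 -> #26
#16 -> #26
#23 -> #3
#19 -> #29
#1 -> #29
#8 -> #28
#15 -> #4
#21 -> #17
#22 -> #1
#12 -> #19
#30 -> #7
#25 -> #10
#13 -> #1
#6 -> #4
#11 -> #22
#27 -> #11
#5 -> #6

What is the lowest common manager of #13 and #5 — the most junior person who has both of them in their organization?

#13's chain of managers is #1, #29, #2, #14, #9, #24. #5's chain of managers is #6, #4, #14, #9, #24. The first manager that appears in both chains is #14.

#14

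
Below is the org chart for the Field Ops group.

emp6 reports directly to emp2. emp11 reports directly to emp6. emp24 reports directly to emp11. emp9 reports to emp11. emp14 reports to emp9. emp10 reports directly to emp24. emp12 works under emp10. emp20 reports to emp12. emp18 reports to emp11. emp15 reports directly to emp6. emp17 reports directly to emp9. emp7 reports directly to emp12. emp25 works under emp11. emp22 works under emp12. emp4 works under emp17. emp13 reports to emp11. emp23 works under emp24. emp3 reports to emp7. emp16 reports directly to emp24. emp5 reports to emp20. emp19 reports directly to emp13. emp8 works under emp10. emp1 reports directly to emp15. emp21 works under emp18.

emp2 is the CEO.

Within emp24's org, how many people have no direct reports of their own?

6

The people in emp24's organization with no one reporting to them are emp16, emp23, emp8, emp22, emp3, emp5. That is 6.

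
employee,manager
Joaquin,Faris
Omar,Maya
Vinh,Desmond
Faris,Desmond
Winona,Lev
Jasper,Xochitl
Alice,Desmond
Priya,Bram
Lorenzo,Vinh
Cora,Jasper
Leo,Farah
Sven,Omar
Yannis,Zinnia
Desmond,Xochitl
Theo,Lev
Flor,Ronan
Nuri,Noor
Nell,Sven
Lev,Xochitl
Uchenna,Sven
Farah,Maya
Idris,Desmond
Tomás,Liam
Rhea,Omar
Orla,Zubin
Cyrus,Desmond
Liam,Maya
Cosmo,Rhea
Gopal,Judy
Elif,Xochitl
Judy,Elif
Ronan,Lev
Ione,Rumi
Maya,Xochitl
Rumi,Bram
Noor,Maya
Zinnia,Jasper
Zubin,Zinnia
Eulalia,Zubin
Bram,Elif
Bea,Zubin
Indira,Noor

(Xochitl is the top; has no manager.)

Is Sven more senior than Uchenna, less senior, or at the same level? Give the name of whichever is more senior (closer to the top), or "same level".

Sven is 3 levels below Xochitl; Uchenna is 4. Sven is higher.

Sven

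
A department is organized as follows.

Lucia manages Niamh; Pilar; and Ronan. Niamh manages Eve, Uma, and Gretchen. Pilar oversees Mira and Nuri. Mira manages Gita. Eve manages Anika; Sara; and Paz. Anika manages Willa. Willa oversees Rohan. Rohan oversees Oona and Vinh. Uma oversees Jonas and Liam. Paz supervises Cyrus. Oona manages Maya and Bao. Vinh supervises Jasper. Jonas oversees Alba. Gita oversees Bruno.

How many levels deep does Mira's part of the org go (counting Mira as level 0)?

2

The longest chain under Mira runs Mira → Gita → Bruno, which is 2 levels below Mira.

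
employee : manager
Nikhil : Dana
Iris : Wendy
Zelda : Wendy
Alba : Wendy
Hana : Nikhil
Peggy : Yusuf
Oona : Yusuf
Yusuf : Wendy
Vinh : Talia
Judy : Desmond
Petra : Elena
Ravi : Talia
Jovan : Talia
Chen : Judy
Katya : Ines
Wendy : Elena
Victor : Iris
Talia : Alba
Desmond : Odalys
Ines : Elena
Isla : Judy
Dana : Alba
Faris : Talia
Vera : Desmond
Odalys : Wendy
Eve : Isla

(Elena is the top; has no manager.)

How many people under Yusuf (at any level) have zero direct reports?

2

The people in Yusuf's organization with no one reporting to them are Peggy, Oona. That is 2.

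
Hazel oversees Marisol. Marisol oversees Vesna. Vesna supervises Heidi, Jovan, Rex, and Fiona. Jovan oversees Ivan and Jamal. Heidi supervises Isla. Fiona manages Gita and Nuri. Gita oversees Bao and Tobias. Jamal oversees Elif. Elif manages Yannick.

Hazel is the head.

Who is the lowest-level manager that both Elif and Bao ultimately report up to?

Elif's chain of managers is Jamal, Jovan, Vesna, Marisol, Hazel. Bao's chain of managers is Gita, Fiona, Vesna, Marisol, Hazel. The first manager that appears in both chains is Vesna.

Vesna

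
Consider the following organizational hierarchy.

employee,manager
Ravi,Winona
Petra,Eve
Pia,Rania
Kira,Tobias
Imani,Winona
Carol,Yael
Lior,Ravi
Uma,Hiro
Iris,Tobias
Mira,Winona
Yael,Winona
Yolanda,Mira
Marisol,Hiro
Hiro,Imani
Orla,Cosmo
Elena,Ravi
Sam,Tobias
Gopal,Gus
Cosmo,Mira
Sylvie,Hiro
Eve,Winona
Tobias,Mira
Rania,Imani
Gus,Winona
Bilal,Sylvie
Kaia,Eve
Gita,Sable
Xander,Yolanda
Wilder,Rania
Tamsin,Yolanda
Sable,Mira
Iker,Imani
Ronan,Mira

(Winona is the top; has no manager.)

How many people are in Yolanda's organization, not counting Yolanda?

Yolanda directly manages Xander, Tamsin. Xander has no reports. Tamsin has no reports. So Yolanda's organization is 2 direct reports plus everyone under them: 1 + 1 = 2.

2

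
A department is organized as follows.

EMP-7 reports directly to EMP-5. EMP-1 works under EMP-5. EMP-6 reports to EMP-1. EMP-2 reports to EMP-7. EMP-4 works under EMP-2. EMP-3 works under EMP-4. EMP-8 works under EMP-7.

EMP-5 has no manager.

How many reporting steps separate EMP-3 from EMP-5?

4

Chain from EMP-3 up to EMP-5: EMP-3 → EMP-4 → EMP-2 → EMP-7 → EMP-5. That is 4 steps up, so EMP-3 is 4 levels below EMP-5.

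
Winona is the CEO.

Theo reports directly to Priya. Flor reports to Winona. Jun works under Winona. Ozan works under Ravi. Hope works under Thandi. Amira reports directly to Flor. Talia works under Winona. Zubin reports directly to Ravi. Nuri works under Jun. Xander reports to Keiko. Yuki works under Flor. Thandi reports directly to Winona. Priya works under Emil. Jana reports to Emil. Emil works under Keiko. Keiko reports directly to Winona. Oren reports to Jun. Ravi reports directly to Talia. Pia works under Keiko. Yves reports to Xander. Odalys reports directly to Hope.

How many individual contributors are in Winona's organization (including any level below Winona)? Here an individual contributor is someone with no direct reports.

The people in Winona's organization with no one reporting to them are Nuri, Oren, Odalys, Amira, Yuki, Ozan, Zubin, Pia, Yves, Jana, Theo. That is 11.

11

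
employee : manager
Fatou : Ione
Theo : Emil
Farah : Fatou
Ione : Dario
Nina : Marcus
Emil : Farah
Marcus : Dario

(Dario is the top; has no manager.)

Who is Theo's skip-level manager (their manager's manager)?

Theo reports to Emil, and Emil reports to Farah. So Theo's skip-level manager is Farah.

Farah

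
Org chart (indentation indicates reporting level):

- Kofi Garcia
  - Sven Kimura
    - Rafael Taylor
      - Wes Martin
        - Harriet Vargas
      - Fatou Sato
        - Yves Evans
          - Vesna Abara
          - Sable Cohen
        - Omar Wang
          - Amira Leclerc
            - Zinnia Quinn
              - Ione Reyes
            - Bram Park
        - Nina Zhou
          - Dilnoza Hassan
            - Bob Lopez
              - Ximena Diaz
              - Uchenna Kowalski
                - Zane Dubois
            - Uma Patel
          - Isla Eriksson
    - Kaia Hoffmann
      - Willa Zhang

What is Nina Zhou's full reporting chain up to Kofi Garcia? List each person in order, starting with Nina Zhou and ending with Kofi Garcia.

Nina Zhou -> Fatou Sato -> Rafael Taylor -> Sven Kimura -> Kofi Garcia

Nina Zhou reports to Fatou Sato. Fatou Sato reports to Rafael Taylor. Rafael Taylor reports to Sven Kimura. Sven Kimura reports to Kofi Garcia. Kofi Garcia is at the top.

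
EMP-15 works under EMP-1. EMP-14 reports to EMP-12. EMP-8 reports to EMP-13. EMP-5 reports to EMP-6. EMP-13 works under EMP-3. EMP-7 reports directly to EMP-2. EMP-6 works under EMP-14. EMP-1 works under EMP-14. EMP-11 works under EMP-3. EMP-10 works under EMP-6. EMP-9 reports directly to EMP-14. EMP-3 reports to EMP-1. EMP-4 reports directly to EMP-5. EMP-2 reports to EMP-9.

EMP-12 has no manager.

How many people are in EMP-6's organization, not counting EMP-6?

EMP-6 directly manages EMP-5, EMP-10. Under EMP-5: EMP-4 (1). EMP-10 has no reports. So EMP-6's organization is 2 direct reports plus everyone under them: 2 + 1 = 3.

3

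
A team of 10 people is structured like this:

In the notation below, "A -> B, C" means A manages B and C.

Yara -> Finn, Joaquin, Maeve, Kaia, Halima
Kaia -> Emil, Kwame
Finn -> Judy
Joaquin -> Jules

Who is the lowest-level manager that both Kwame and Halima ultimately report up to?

Yara

Kwame's chain of managers is Kaia, Yara. Halima's chain of managers is Yara. The first manager that appears in both chains is Yara.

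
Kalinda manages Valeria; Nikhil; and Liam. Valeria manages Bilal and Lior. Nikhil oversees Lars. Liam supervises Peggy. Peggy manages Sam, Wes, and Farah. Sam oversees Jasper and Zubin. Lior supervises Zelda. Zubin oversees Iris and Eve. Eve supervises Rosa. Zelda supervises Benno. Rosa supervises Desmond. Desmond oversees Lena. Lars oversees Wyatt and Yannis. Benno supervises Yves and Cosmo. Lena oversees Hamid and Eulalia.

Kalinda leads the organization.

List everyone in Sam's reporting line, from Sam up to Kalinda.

Sam reports to Peggy. Peggy reports to Liam. Liam reports to Kalinda. Kalinda is at the top.

Sam -> Peggy -> Liam -> Kalinda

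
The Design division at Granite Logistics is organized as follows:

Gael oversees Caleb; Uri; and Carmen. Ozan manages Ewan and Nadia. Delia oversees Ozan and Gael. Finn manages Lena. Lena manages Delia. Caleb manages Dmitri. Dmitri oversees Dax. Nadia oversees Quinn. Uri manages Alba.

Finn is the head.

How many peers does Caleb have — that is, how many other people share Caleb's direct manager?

2

Caleb reports to Gael. Gael's other direct reports are Uri, Carmen — 2 peers.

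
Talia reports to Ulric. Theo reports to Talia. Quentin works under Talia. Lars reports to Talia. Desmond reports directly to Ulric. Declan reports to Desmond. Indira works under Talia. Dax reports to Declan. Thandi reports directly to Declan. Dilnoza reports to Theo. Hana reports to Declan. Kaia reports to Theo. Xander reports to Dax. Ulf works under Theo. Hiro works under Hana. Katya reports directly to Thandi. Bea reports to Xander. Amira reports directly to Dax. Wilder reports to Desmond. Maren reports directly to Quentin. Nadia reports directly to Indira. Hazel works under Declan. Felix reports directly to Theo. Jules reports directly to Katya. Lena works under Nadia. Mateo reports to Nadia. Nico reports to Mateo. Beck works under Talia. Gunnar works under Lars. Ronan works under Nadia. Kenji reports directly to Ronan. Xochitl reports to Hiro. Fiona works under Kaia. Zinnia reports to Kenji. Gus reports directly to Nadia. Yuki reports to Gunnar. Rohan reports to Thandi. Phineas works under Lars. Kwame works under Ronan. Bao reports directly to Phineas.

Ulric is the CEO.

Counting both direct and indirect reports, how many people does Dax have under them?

3

Dax directly manages Xander, Amira. Under Xander: Bea (1). Amira has no reports. So Dax's organization is 2 direct reports plus everyone under them: 2 + 1 = 3.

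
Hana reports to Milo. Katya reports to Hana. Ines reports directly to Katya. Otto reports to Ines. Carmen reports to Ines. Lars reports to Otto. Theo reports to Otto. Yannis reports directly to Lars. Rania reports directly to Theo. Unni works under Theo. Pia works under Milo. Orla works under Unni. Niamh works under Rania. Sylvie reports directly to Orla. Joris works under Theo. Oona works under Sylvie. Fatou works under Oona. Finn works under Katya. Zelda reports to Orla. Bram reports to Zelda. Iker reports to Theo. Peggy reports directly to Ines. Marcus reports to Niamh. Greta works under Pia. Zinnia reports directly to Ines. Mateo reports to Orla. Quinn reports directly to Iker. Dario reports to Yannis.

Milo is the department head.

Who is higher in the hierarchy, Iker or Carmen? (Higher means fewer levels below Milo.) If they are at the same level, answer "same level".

Iker is 6 levels below Milo; Carmen is 4. Carmen is higher.

Carmen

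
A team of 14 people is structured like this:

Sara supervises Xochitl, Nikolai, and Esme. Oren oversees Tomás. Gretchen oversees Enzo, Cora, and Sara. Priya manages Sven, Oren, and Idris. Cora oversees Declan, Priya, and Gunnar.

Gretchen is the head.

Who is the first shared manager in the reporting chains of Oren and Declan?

Cora

Oren's chain of managers is Priya, Cora, Gretchen. Declan's chain of managers is Cora, Gretchen. The first manager that appears in both chains is Cora.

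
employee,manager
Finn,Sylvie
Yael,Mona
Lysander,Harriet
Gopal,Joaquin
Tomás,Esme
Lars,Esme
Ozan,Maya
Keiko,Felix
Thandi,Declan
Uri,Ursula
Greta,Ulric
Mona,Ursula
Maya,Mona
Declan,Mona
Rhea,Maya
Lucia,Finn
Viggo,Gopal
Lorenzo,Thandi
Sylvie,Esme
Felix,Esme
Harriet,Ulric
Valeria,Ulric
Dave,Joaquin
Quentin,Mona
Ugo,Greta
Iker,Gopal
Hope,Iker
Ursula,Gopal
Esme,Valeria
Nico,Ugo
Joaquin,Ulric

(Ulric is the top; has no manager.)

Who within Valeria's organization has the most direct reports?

Direct-report counts within Valeria's organization: Valeria has 1; Esme has 4; Felix has 1; Sylvie has 1; Finn has 1. The largest is 4, held by Esme.

Esme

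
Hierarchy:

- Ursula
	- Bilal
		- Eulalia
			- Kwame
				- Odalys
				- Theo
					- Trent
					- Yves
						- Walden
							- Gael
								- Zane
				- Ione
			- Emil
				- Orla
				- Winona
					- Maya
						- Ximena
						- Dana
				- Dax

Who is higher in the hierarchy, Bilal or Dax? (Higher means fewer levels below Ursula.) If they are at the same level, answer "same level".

Bilal is 1 level below Ursula; Dax is 4. Bilal is higher.

Bilal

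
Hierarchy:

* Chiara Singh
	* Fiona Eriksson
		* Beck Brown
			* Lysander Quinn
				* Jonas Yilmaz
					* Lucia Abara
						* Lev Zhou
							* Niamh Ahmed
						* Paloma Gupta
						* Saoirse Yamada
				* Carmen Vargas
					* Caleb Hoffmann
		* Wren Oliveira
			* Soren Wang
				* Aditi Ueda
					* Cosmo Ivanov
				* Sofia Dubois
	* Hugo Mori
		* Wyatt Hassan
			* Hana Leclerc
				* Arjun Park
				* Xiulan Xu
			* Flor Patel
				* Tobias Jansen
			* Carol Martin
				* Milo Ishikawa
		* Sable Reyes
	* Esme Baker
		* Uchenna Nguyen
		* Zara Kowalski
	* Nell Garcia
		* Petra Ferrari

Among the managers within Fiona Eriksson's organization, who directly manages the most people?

Direct-report counts within Fiona Eriksson's organization: Fiona Eriksson has 2; Wren Oliveira has 1; Soren Wang has 2; Aditi Ueda has 1; Beck Brown has 1; Lysander Quinn has 2; Carmen Vargas has 1; Jonas Yilmaz has 1; Lucia Abara has 3; Lev Zhou has 1. The largest is 3, held by Lucia Abara.

Lucia Abara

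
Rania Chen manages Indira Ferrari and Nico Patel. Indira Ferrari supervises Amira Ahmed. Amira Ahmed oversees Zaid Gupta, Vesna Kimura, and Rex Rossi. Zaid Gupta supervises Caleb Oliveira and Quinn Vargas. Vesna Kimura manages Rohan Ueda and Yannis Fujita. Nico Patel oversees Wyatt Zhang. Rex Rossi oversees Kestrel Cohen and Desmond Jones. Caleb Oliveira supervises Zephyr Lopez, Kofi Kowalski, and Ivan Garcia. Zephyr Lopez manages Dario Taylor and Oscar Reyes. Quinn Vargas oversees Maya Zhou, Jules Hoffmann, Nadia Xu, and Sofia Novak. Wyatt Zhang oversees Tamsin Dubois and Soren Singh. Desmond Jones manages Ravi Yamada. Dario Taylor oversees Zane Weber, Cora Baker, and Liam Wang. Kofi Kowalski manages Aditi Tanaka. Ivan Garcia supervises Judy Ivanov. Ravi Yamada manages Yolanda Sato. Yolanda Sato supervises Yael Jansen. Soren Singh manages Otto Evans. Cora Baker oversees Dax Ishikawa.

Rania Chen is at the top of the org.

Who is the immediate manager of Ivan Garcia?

Ivan Garcia reports directly to Caleb Oliveira.

Caleb Oliveira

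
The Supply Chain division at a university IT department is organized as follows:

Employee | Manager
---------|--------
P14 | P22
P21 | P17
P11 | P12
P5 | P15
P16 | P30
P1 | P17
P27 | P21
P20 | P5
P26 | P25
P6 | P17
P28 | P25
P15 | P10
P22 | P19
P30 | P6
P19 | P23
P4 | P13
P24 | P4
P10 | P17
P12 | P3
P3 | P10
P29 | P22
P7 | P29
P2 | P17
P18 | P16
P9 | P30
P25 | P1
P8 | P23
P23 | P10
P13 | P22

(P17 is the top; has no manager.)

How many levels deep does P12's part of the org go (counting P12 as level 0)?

The longest chain under P12 runs P12 → P11, which is 1 level below P12.

1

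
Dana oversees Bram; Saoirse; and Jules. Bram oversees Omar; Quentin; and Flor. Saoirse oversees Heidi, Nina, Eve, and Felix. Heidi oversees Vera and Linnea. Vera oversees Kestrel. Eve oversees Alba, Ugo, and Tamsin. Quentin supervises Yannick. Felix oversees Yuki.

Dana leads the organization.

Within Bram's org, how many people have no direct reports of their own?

The people in Bram's organization with no one reporting to them are Flor, Omar, Yannick. That is 3.

3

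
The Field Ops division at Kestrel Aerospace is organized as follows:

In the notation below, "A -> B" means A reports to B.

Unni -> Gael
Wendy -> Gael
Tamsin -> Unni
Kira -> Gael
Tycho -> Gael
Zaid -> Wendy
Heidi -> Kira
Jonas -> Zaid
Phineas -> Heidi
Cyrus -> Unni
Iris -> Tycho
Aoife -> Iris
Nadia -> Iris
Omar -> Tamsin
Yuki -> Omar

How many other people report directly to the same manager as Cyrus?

1

Cyrus reports to Unni. Unni's other direct reports are Tamsin — 1 peer.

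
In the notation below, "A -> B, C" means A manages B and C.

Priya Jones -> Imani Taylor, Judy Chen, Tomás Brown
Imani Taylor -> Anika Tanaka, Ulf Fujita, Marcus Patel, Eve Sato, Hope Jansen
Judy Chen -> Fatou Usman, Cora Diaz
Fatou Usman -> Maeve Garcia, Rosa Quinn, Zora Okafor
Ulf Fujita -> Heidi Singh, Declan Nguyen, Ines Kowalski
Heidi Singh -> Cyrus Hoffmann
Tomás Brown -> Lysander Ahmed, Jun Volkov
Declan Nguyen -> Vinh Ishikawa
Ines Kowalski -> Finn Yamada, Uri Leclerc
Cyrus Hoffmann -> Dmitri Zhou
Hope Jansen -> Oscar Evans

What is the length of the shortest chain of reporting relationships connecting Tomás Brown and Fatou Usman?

3

Tomás Brown is 1 level below Priya Jones, and Fatou Usman is 2 levels below Priya Jones (their lowest common manager). The shortest path runs up from Tomás Brown to Priya Jones and back down to Fatou Usman: 1 + 2 = 3 links.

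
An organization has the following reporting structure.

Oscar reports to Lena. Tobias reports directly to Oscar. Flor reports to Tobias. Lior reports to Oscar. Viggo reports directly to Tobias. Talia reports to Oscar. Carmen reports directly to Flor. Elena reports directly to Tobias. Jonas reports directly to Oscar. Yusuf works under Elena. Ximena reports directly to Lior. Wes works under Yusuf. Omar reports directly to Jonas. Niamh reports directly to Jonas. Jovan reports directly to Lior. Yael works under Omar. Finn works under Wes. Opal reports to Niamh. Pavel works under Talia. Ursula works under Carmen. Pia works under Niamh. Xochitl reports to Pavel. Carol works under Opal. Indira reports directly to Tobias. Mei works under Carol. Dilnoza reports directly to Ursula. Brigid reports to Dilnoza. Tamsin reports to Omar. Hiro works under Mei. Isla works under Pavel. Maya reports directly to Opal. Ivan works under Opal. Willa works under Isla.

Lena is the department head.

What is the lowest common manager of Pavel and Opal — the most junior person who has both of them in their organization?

Pavel's chain of managers is Talia, Oscar, Lena. Opal's chain of managers is Niamh, Jonas, Oscar, Lena. The first manager that appears in both chains is Oscar.

Oscar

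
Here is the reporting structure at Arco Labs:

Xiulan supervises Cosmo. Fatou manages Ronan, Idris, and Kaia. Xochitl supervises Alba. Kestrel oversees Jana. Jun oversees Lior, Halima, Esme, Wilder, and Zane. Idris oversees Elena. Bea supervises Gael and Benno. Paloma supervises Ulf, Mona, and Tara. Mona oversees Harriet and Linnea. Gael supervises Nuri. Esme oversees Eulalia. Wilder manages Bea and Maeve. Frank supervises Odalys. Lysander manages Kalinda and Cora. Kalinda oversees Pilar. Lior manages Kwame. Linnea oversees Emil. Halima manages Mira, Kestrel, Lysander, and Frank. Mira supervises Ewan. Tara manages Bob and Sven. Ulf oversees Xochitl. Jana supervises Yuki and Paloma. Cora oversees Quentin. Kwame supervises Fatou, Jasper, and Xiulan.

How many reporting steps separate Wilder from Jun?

1

Chain from Wilder up to Jun: Wilder → Jun. That is 1 step up, so Wilder is 1 level below Jun.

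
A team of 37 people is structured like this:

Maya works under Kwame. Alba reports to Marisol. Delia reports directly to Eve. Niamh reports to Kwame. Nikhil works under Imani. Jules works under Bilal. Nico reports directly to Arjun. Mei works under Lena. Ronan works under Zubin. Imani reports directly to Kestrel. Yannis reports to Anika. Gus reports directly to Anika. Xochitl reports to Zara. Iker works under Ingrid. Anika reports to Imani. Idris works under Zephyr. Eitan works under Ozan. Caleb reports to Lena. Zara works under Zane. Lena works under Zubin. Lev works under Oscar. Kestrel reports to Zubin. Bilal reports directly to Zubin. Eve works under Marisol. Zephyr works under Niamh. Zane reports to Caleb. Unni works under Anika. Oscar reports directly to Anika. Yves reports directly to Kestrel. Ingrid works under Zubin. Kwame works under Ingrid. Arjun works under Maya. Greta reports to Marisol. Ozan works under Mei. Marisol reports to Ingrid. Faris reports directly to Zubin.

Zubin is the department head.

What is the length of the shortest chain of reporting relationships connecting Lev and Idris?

10

Lev is 5 levels below Zubin, and Idris is 5 levels below Zubin (their lowest common manager). The shortest path runs up from Lev to Zubin and back down to Idris: 5 + 5 = 10 links.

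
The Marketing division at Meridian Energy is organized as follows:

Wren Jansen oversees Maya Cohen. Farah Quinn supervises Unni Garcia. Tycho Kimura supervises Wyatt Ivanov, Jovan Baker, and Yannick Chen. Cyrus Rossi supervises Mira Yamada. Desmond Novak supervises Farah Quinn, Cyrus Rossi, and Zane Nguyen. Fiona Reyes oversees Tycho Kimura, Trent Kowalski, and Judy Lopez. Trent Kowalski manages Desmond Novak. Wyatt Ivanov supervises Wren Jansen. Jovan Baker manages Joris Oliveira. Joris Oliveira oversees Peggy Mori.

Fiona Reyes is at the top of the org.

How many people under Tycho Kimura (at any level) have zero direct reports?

3

The people in Tycho Kimura's organization with no one reporting to them are Yannick Chen, Peggy Mori, Maya Cohen. That is 3.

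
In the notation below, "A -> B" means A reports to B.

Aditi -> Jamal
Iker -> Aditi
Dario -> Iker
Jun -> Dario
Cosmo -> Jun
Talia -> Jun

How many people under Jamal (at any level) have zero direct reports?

2

The people in Jamal's organization with no one reporting to them are Talia, Cosmo. That is 2.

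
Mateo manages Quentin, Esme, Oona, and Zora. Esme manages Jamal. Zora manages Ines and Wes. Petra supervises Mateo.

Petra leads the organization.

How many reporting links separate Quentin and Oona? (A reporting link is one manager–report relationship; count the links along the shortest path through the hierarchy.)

Quentin is 1 level below Mateo, and Oona is 1 level below Mateo (their lowest common manager). The shortest path runs up from Quentin to Mateo and back down to Oona: 1 + 1 = 2 links.

2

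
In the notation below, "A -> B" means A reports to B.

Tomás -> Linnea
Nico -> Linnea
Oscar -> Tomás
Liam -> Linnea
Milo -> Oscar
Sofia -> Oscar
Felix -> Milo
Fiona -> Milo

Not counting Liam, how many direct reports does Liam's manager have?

Liam reports to Linnea. Linnea's other direct reports are Tomás, Nico — 2 peers.

2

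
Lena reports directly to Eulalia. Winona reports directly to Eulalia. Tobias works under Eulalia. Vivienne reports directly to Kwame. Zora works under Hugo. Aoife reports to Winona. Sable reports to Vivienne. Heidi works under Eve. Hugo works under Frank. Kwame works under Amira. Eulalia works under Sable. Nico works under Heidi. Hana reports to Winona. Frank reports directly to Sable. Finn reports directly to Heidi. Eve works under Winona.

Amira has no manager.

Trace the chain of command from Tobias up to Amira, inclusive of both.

Tobias reports to Eulalia. Eulalia reports to Sable. Sable reports to Vivienne. Vivienne reports to Kwame. Kwame reports to Amira. Amira is at the top.

Tobias -> Eulalia -> Sable -> Vivienne -> Kwame -> Amira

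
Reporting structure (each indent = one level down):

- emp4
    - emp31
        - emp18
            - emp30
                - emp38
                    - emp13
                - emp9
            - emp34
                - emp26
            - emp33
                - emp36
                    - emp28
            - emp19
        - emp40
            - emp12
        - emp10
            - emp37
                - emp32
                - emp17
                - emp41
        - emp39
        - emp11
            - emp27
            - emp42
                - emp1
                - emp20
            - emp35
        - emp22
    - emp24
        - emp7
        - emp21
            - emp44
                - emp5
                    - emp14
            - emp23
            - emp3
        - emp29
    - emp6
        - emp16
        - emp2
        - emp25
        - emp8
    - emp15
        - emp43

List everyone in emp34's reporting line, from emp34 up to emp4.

emp34 -> emp18 -> emp31 -> emp4

emp34 reports to emp18. emp18 reports to emp31. emp31 reports to emp4. emp4 is at the top.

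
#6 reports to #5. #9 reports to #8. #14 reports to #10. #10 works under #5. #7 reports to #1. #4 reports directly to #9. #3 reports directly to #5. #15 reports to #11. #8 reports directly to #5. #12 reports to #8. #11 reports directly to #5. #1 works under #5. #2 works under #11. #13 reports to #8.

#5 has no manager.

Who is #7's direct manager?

#1

#7 reports directly to #1.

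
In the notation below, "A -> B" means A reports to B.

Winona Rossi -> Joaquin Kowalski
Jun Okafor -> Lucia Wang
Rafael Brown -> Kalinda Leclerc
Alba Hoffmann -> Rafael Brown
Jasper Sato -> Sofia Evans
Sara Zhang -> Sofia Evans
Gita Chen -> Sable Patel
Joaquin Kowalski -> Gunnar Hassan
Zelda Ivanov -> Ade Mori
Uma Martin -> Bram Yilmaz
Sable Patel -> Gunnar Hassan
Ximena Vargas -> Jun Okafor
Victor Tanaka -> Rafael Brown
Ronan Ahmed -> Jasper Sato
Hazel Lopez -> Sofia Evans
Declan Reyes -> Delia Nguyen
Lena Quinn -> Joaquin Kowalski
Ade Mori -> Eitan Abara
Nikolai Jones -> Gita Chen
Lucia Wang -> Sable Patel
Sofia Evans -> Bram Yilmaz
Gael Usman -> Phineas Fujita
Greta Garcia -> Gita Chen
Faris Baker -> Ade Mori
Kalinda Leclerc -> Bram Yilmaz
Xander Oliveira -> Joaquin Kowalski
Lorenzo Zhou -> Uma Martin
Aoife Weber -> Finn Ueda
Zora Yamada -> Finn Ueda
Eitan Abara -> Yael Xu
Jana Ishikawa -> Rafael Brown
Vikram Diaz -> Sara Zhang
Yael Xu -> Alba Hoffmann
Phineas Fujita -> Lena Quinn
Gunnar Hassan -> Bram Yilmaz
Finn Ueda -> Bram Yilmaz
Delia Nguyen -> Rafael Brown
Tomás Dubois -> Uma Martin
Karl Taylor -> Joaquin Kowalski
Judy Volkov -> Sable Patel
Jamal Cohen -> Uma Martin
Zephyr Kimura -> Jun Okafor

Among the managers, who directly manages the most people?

Bram Yilmaz

Direct-report counts: Bram Yilmaz has 5; Uma Martin has 3; Sofia Evans has 3; Jasper Sato has 1; Sara Zhang has 1; Kalinda Leclerc has 1; Rafael Brown has 4; Delia Nguyen has 1; Alba Hoffmann has 1; Yael Xu has 1; Eitan Abara has 1; Ade Mori has 2; Gunnar Hassan has 2; Sable Patel has 3; Gita Chen has 2; Lucia Wang has 1; Jun Okafor has 2; Joaquin Kowalski has 4; Lena Quinn has 1; Phineas Fujita has 1; Finn Ueda has 2. The largest is 5, held by Bram Yilmaz.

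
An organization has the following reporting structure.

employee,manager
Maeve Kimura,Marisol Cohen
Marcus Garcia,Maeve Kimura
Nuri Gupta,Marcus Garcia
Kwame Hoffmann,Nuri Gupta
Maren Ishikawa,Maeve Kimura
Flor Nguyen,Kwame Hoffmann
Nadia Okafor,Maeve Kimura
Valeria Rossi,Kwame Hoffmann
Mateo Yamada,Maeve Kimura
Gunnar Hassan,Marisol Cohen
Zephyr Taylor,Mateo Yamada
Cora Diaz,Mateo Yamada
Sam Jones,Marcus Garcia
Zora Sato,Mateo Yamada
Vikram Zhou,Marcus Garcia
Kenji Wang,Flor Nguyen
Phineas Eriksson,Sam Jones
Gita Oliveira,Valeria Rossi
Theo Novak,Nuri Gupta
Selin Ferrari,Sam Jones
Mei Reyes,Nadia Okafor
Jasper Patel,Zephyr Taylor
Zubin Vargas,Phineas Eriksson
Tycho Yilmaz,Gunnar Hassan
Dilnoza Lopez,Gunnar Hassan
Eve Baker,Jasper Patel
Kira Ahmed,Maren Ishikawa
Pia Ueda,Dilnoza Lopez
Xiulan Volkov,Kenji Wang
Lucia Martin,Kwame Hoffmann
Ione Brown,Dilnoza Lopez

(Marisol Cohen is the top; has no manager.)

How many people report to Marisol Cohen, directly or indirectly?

31

Marisol Cohen directly manages Maeve Kimura, Gunnar Hassan. Under Maeve Kimura: Mateo Yamada, Zora Sato, Cora Diaz, Zephyr Taylor, Jasper Patel, Eve Baker, Nadia Okafor, Mei Reyes, Maren Ishikawa, Kira Ahmed, Marcus Garcia, Vikram Zhou, Sam Jones, Selin Ferrari, Phineas Eriksson, Zubin Vargas, Nuri Gupta, Theo Novak, Kwame Hoffmann, Lucia Martin, Valeria Rossi, Gita Oliveira, Flor Nguyen, Kenji Wang, Xiulan Volkov (25). Under Gunnar Hassan: Dilnoza Lopez, Ione Brown, Pia Ueda, Tycho Yilmaz (4). So Marisol Cohen's organization is 2 direct reports plus everyone under them: 26 + 5 = 31.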